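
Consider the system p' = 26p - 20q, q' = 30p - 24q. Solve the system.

Coefficient matrix A = [[26, -20], [30, -24]].
Characteristic polynomial det(A - λI) = λ^2 - 2λ - 24 = 0.
Eigenvalues λ = 6, -4.
For λ=6: (A-λI) row 1 is [20, -20], so an eigenvector is (1, 1).
For λ=-4: (A-λI) row 1 is [30, -20], so an eigenvector is (-2, -3).
General solution: c_1e^(6t)(1,1) + c_2e^(-4t)(-2,-3).

p(t) = c_1e^(6t) - 2c_2e^(-4t), q(t) = c_1e^(6t) - 3c_2e^(-4t)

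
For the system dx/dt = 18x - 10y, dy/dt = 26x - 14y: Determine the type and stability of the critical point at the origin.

unstable spiral

A = [[18,-10],[26,-14]]; det(A-λI) = λ^2 - 4λ + 8.
λ = 2 ± 2i: positive real part.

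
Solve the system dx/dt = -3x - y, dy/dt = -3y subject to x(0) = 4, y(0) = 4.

Coefficient matrix A = [[-3, -1], [0, -3]].
Characteristic polynomial det(A - λI) = λ^2 + 6λ + 9 = 0.
Single eigenvalue λ = -3 with algebraic multiplicity 2.
Eigenvector v = (-1,0); generalized eigenvector w with (A-λI)w=v is (1,1).
General solution: e^(-3t)[C_1·v + C_2·(t·v + w)].
Applying x(0)=4, y(0)=4 gives C_1=0, C_2=4.

x(t) = -4te^(-3t) + 4e^(-3t), y(t) = 4e^(-3t)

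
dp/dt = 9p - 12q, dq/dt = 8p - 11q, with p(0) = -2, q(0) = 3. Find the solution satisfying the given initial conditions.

Coefficient matrix A = [[9, -12], [8, -11]].
Characteristic polynomial det(A - λI) = λ^2 + 2λ - 3 = 0.
Eigenvalues λ = 1, -3.
For λ=1: (A-λI) row 1 is [8, -12], so an eigenvector is (-3, -2).
For λ=-3: (A-λI) row 1 is [12, -12], so an eigenvector is (1, 1).
General solution: K_1e^(t)(-3,-2) + K_2e^(-3t)(1,1).
Applying p(0)=-2, q(0)=3 gives K_1=5, K_2=13.

p(t) = -15e^(t) + 13e^(-3t), q(t) = -10e^(t) + 13e^(-3t)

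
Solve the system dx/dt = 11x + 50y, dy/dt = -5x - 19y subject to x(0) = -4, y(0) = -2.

Coefficient matrix A = [[11, 50], [-5, -19]].
Characteristic polynomial det(A - λI) = λ^2 + 8λ + 41 = 0.
Eigenvalues λ = -4 ± 5i (complex conjugate pair).
For λ=-4+5i: an eigenvector is (3,-1) - i(-1,0) = (3 + i, -1).
A real fundamental pair from Re and Im of e^((-4+5i)t)v: X_1 = e^(-4t)(cos(5t)·(3,-1) + sin(5t)·(-1,0)), X_2 = e^(-4t)(sin(5t)·(3,-1) - cos(5t)·(-1,0)).
General solution: C_1X_1 + C_2X_2.
Applying x(0)=-4, y(0)=-2 gives C_1=2, C_2=-10.

x(t) = -32e^(-4t)sin(5t) - 4e^(-4t)cos(5t), y(t) = 10e^(-4t)sin(5t) - 2e^(-4t)cos(5t)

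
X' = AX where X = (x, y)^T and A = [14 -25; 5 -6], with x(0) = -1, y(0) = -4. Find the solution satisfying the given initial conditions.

x(t) = 18e^(4t)sin(5t) - e^(4t)cos(5t), y(t) = 7e^(4t)sin(5t) - 4e^(4t)cos(5t)

Coefficient matrix A = [[14, -25], [5, -6]].
Characteristic polynomial det(A - λI) = λ^2 - 8λ + 41 = 0.
Eigenvalues λ = 4 ± 5i (complex conjugate pair).
For λ=4+5i: an eigenvector is (-1,0) - i(-2,-1) = (-1 + 2i, 0 + i).
A real fundamental pair from Re and Im of e^((4+5i)t)v: X_1 = e^(4t)(cos(5t)·(-1,0) + sin(5t)·(-2,-1)), X_2 = e^(4t)(sin(5t)·(-1,0) - cos(5t)·(-2,-1)).
General solution: c_1X_1 + c_2X_2.
Applying x(0)=-1, y(0)=-4 gives c_1=-7, c_2=-4.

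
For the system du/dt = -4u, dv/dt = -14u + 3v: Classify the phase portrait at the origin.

saddle

A = [[-4,0],[-14,3]]; det(A-λI) = λ^2 + λ - 12.
λ = -4, 3: opposite signs.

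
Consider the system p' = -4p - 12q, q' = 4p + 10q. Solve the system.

Coefficient matrix A = [[-4, -12], [4, 10]].
Characteristic polynomial det(A - λI) = λ^2 - 6λ + 8 = 0.
Eigenvalues λ = 2, 4.
For λ=2: (A-λI) row 1 is [-6, -12], so an eigenvector is (2, -1).
For λ=4: (A-λI) row 1 is [-8, -12], so an eigenvector is (3, -2).
General solution: C_1e^(2t)(2,-1) + C_2e^(4t)(3,-2).

p(t) = 2C_1e^(2t) + 3C_2e^(4t), q(t) = -C_1e^(2t) - 2C_2e^(4t)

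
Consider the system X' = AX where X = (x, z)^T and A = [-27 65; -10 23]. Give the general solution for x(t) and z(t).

x(t) = 2c_1e^(-2t)sin(5t) - 3c_1e^(-2t)cos(5t) - 3c_2e^(-2t)sin(5t) - 2c_2e^(-2t)cos(5t), z(t) = c_1e^(-2t)sin(5t) - c_1e^(-2t)cos(5t) - c_2e^(-2t)sin(5t) - c_2e^(-2t)cos(5t)

Coefficient matrix A = [[-27, 65], [-10, 23]].
Characteristic polynomial det(A - λI) = λ^2 + 4λ + 29 = 0.
Eigenvalues λ = -2 ± 5i (complex conjugate pair).
For λ=-2+5i: an eigenvector is (-3,-1) - i(2,1) = (-3 - 2i, -1 - i).
A real fundamental pair from Re and Im of e^((-2+5i)t)v: X_1 = e^(-2t)(cos(5t)·(-3,-1) + sin(5t)·(2,1)), X_2 = e^(-2t)(sin(5t)·(-3,-1) - cos(5t)·(2,1)).
General solution: c_1X_1 + c_2X_2.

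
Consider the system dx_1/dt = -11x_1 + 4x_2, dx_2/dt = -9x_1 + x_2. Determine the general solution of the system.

x_1(t) = 2c_1e^(-5t) + 2c_2te^(-5t) + c_2e^(-5t), x_2(t) = 3c_1e^(-5t) + 3c_2te^(-5t) + 2c_2e^(-5t)

Coefficient matrix A = [[-11, 4], [-9, 1]].
Characteristic polynomial det(A - λI) = λ^2 + 10λ + 25 = 0.
Single eigenvalue λ = -5 with algebraic multiplicity 2.
Eigenvector v = (2,3); generalized eigenvector w with (A-λI)w=v is (1,2).
General solution: e^(-5t)[c_1·v + c_2·(t·v + w)].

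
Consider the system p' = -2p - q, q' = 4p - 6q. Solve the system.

Coefficient matrix A = [[-2, -1], [4, -6]].
Characteristic polynomial det(A - λI) = λ^2 + 8λ + 16 = 0.
Single eigenvalue λ = -4 with algebraic multiplicity 2.
Eigenvector v = (1,2); generalized eigenvector w with (A-λI)w=v is (0,-1).
General solution: e^(-4t)[c_1·v + c_2·(t·v + w)].

p(t) = c_1e^(-4t) + c_2te^(-4t), q(t) = 2c_1e^(-4t) + 2c_2te^(-4t) - c_2e^(-4t)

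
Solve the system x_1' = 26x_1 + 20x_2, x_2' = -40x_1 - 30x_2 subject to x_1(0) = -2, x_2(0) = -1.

Coefficient matrix A = [[26, 20], [-40, -30]].
Characteristic polynomial det(A - λI) = λ^2 + 4λ + 20 = 0.
Eigenvalues λ = -2 ± 4i (complex conjugate pair).
For λ=-2+4i: an eigenvector is (-1,1) - i(-2,3) = (-1 + 2i, 1 - 3i).
A real fundamental pair from Re and Im of e^((-2+4i)t)v: X_1 = e^(-2t)(cos(4t)·(-1,1) + sin(4t)·(-2,3)), X_2 = e^(-2t)(sin(4t)·(-1,1) - cos(4t)·(-2,3)).
General solution: c_1X_1 + c_2X_2.
Applying x_1(0)=-2, x_2(0)=-1 gives c_1=8, c_2=3.

x_1(t) = -19e^(-2t)sin(4t) - 2e^(-2t)cos(4t), x_2(t) = 27e^(-2t)sin(4t) - e^(-2t)cos(4t)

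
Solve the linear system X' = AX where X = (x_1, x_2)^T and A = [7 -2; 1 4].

x_1(t) = C_1e^(5t) + 2C_2e^(6t), x_2(t) = C_1e^(5t) + C_2e^(6t)

Coefficient matrix A = [[7, -2], [1, 4]].
Characteristic polynomial det(A - λI) = λ^2 - 11λ + 30 = 0.
Eigenvalues λ = 5, 6.
For λ=5: (A-λI) row 1 is [2, -2], so an eigenvector is (1, 1).
For λ=6: (A-λI) row 1 is [1, -2], so an eigenvector is (2, 1).
General solution: C_1e^(5t)(1,1) + C_2e^(6t)(2,1).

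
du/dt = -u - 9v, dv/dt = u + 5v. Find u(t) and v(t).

u(t) = 3c_1e^(2t) + 3c_2te^(2t) - c_2e^(2t), v(t) = -c_1e^(2t) - c_2te^(2t)

Coefficient matrix A = [[-1, -9], [1, 5]].
Characteristic polynomial det(A - λI) = λ^2 - 4λ + 4 = 0.
Single eigenvalue λ = 2 with algebraic multiplicity 2.
Eigenvector v = (3,-1); generalized eigenvector w with (A-λI)w=v is (-1,0).
General solution: e^(2t)[c_1·v + c_2·(t·v + w)].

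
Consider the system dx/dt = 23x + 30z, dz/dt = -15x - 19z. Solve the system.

x(t) = 3c_1e^(2t)sin(3t) - c_1e^(2t)cos(3t) - c_2e^(2t)sin(3t) - 3c_2e^(2t)cos(3t), z(t) = -2c_1e^(2t)sin(3t) + c_1e^(2t)cos(3t) + c_2e^(2t)sin(3t) + 2c_2e^(2t)cos(3t)

Coefficient matrix A = [[23, 30], [-15, -19]].
Characteristic polynomial det(A - λI) = λ^2 - 4λ + 13 = 0.
Eigenvalues λ = 2 ± 3i (complex conjugate pair).
For λ=2+3i: an eigenvector is (-1,1) - i(3,-2) = (-1 - 3i, 1 + 2i).
A real fundamental pair from Re and Im of e^((2+3i)t)v: X_1 = e^(2t)(cos(3t)·(-1,1) + sin(3t)·(3,-2)), X_2 = e^(2t)(sin(3t)·(-1,1) - cos(3t)·(3,-2)).
General solution: c_1X_1 + c_2X_2.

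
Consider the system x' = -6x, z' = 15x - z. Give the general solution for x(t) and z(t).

Coefficient matrix A = [[-6, 0], [15, -1]].
Characteristic polynomial det(A - λI) = λ^2 + 7λ + 6 = 0.
Eigenvalues λ = -6, -1.
For λ=-6: (A-λI) row 2 is [15, 5], so an eigenvector is (-1, 3).
For λ=-1: (A-λI) row 1 is [-5, 0], so an eigenvector is (0, -1).
General solution: K_1e^(-6t)(-1,3) + K_2e^(-t)(0,-1).

x(t) = -K_1e^(-6t), z(t) = 3K_1e^(-6t) - K_2e^(-t)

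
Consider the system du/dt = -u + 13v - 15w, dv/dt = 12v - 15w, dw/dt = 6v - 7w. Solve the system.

u(t) = C_1e^(-t) - 3C_2e^(2t) + 5C_3e^(3t), v(t) = -3C_2e^(2t) + 5C_3e^(3t), w(t) = -2C_2e^(2t) + 3C_3e^(3t)

Coefficient matrix A = [[-1, 13, -15], [0, 12, -15], [0, 6, -7]].
det(A - λI) = 0 gives eigenvalues λ = -1, 2, 3.
For λ=-1: eigenvector (1,0,0).
For λ=2: eigenvector (-3,-3,-2).
For λ=3: eigenvector (5,5,3).
General solution: C_1e^(-t)(1,0,0) + C_2e^(2t)(-3,-3,-2) + C_3e^(3t)(5,5,3).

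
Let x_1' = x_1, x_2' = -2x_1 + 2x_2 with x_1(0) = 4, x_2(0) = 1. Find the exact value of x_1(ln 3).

12

A = [[1,0],[-2,2]]; eigenvalues λ = 1, 2.
Eigenvectors: (-1,-2) for λ=1, (0,-1) for λ=2.
From the initial condition, c_1 = -4, c_2 = 7.
x_1(ln 3) = (-4)(3^1)(-1) + (7)(3^2)(0) = 12.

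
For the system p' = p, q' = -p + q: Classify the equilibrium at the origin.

A = [[1,0],[-1,1]]; det(A-λI) = λ^2 - 2λ + 1.
repeated λ = 1 with a single eigenvector.

unstable improper node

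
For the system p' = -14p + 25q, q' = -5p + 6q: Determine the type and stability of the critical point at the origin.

stable spiral

A = [[-14,25],[-5,6]]; det(A-λI) = λ^2 + 8λ + 41.
λ = -4 ± 5i: negative real part.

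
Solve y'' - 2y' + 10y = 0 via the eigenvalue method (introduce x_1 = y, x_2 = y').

Let x_1 = y, x_2 = y'. Then x_1' = x_2 and x_2' = -10x_1 + 2x_2.
A = [[0,1],[-10,2]]; det(A-λI) = λ^2 - 2λ + 10.
Eigenvalues λ = 1 ± 3i.

y(t) = C_1e^(t)cos(3t) + C_2e^(t)sin(3t)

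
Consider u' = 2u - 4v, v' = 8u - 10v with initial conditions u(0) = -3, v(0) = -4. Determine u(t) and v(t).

u(t) = -2e^(-2t) - e^(-6t), v(t) = -2e^(-2t) - 2e^(-6t)

Coefficient matrix A = [[2, -4], [8, -10]].
Characteristic polynomial det(A - λI) = λ^2 + 8λ + 12 = 0.
Eigenvalues λ = -2, -6.
For λ=-2: (A-λI) row 1 is [4, -4], so an eigenvector is (1, 1).
For λ=-6: (A-λI) row 1 is [8, -4], so an eigenvector is (-1, -2).
General solution: c_1e^(-2t)(1,1) + c_2e^(-6t)(-1,-2).
Applying u(0)=-3, v(0)=-4 gives c_1=-2, c_2=1.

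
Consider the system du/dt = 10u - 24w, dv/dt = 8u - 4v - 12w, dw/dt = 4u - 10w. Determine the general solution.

u(t) = -2K_1e^(-2t) + 3K_3e^(2t), v(t) = -2K_1e^(-2t) + K_2e^(-4t) + 2K_3e^(2t), w(t) = -K_1e^(-2t) + K_3e^(2t)

Coefficient matrix A = [[10, 0, -24], [8, -4, -12], [4, 0, -10]].
det(A - λI) = 0 gives eigenvalues λ = -2, -4, 2.
For λ=-2: eigenvector (-2,-2,-1).
For λ=-4: eigenvector (0,1,0).
For λ=2: eigenvector (3,2,1).
General solution: K_1e^(-2t)(-2,-2,-1) + K_2e^(-4t)(0,1,0) + K_3e^(2t)(3,2,1).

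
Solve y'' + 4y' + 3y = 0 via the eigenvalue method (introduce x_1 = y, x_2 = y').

y(t) = C_1e^(-3t) + C_2e^(-t)

Let x_1 = y, x_2 = y'. Then x_1' = x_2 and x_2' = -3x_1 - 4x_2.
A = [[0,1],[-3,-4]]; det(A-λI) = λ^2 + 4λ + 3.
Eigenvalues λ = -3, -1 with eigenvectors (1,-3), (1,-1).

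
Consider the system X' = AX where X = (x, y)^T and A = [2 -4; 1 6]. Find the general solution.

x(t) = 2C_1e^(4t) + 2C_2te^(4t) + C_2e^(4t), y(t) = -C_1e^(4t) - C_2te^(4t) - C_2e^(4t)

Coefficient matrix A = [[2, -4], [1, 6]].
Characteristic polynomial det(A - λI) = λ^2 - 8λ + 16 = 0.
Single eigenvalue λ = 4 with algebraic multiplicity 2.
Eigenvector v = (2,-1); generalized eigenvector w with (A-λI)w=v is (1,-1).
General solution: e^(4t)[C_1·v + C_2·(t·v + w)].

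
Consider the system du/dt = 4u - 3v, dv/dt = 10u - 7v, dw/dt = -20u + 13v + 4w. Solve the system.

u(t) = C_1e^(-2t) - 3C_2e^(-t), v(t) = 2C_1e^(-2t) - 5C_2e^(-t), w(t) = -C_1e^(-2t) + C_2e^(-t) + C_3e^(4t)

Coefficient matrix A = [[4, -3, 0], [10, -7, 0], [-20, 13, 4]].
det(A - λI) = 0 gives eigenvalues λ = -2, -1, 4.
For λ=-2: eigenvector (1,2,-1).
For λ=-1: eigenvector (-3,-5,1).
For λ=4: eigenvector (0,0,1).
General solution: C_1e^(-2t)(1,2,-1) + C_2e^(-t)(-3,-5,1) + C_3e^(4t)(0,0,1).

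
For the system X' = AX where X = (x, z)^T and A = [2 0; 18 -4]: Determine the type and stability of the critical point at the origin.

saddle

A = [[2,0],[18,-4]]; det(A-λI) = λ^2 + 2λ - 8.
λ = -4, 2: opposite signs.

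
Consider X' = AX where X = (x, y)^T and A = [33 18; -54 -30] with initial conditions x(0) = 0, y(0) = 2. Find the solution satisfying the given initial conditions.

Coefficient matrix A = [[33, 18], [-54, -30]].
Characteristic polynomial det(A - λI) = λ^2 - 3λ - 18 = 0.
Eigenvalues λ = 6, -3.
For λ=6: (A-λI) row 1 is [27, 18], so an eigenvector is (2, -3).
For λ=-3: (A-λI) row 1 is [36, 18], so an eigenvector is (1, -2).
General solution: C_1e^(6t)(2,-3) + C_2e^(-3t)(1,-2).
Applying x(0)=0, y(0)=2 gives C_1=2, C_2=-4.

x(t) = 4e^(6t) - 4e^(-3t), y(t) = -6e^(6t) + 8e^(-3t)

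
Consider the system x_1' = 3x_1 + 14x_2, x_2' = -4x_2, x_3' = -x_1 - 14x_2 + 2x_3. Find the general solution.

x_1(t) = c_1e^(3t) - 2c_2e^(-4t), x_2(t) = c_2e^(-4t), x_3(t) = -c_1e^(3t) + 2c_2e^(-4t) + c_3e^(2t)

Coefficient matrix A = [[3, 14, 0], [0, -4, 0], [-1, -14, 2]].
det(A - λI) = 0 gives eigenvalues λ = 3, -4, 2.
For λ=3: eigenvector (1,0,-1).
For λ=-4: eigenvector (-2,1,2).
For λ=2: eigenvector (0,0,1).
General solution: c_1e^(3t)(1,0,-1) + c_2e^(-4t)(-2,1,2) + c_3e^(2t)(0,0,1).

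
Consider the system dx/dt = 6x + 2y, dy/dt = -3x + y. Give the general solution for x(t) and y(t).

x(t) = -2K_1e^(3t) + K_2e^(4t), y(t) = 3K_1e^(3t) - K_2e^(4t)

Coefficient matrix A = [[6, 2], [-3, 1]].
Characteristic polynomial det(A - λI) = λ^2 - 7λ + 12 = 0.
Eigenvalues λ = 3, 4.
For λ=3: (A-λI) row 1 is [3, 2], so an eigenvector is (-2, 3).
For λ=4: (A-λI) row 1 is [2, 2], so an eigenvector is (1, -1).
General solution: K_1e^(3t)(-2,3) + K_2e^(4t)(1,-1).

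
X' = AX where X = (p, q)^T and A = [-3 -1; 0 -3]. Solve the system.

p(t) = -C_1e^(-3t) - C_2te^(-3t) + 2C_2e^(-3t), q(t) = C_2e^(-3t)

Coefficient matrix A = [[-3, -1], [0, -3]].
Characteristic polynomial det(A - λI) = λ^2 + 6λ + 9 = 0.
Single eigenvalue λ = -3 with algebraic multiplicity 2.
Eigenvector v = (-1,0); generalized eigenvector w with (A-λI)w=v is (2,1).
General solution: e^(-3t)[C_1·v + C_2·(t·v + w)].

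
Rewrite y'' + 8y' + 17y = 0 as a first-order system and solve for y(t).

y(t) = C_1e^(-4t)cos(t) + C_2e^(-4t)sin(t)

Let x_1 = y, x_2 = y'. Then x_1' = x_2 and x_2' = -17x_1 - 8x_2.
A = [[0,1],[-17,-8]]; det(A-λI) = λ^2 + 8λ + 17.
Eigenvalues λ = -4 ± i.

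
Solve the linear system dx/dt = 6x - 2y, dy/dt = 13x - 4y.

x(t) = C_1e^(t)sin(t) - C_1e^(t)cos(t) - C_2e^(t)sin(t) - C_2e^(t)cos(t), y(t) = 2C_1e^(t)sin(t) - 3C_1e^(t)cos(t) - 3C_2e^(t)sin(t) - 2C_2e^(t)cos(t)

Coefficient matrix A = [[6, -2], [13, -4]].
Characteristic polynomial det(A - λI) = λ^2 - 2λ + 2 = 0.
Eigenvalues λ = 1 ± i (complex conjugate pair).
For λ=1+i: an eigenvector is (-1,-3) - i(1,2) = (-1 - i, -3 - 2i).
A real fundamental pair from Re and Im of e^((1+i)t)v: X_1 = e^(t)(cos(t)·(-1,-3) + sin(t)·(1,2)), X_2 = e^(t)(sin(t)·(-1,-3) - cos(t)·(1,2)).
General solution: C_1X_1 + C_2X_2.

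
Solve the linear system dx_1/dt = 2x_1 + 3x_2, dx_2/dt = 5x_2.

x_1(t) = K_1e^(5t) - K_2e^(2t), x_2(t) = K_1e^(5t)

Coefficient matrix A = [[2, 3], [0, 5]].
Characteristic polynomial det(A - λI) = λ^2 - 7λ + 10 = 0.
Eigenvalues λ = 5, 2.
For λ=5: (A-λI) row 1 is [-3, 3], so an eigenvector is (1, 1).
For λ=2: (A-λI) row 1 is [0, 3], so an eigenvector is (-1, 0).
General solution: K_1e^(5t)(1,1) + K_2e^(2t)(-1,0).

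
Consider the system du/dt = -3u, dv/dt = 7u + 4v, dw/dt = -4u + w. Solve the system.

u(t) = c_2e^(-3t), v(t) = c_1e^(4t) - c_2e^(-3t), w(t) = c_2e^(-3t) + c_3e^(t)

Coefficient matrix A = [[-3, 0, 0], [7, 4, 0], [-4, 0, 1]].
det(A - λI) = 0 gives eigenvalues λ = 4, -3, 1.
For λ=4: eigenvector (0,1,0).
For λ=-3: eigenvector (1,-1,1).
For λ=1: eigenvector (0,0,1).
General solution: c_1e^(4t)(0,1,0) + c_2e^(-3t)(1,-1,1) + c_3e^(t)(0,0,1).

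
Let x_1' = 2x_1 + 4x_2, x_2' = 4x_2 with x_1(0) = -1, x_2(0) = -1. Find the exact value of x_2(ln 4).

-256

A = [[2,4],[0,4]]; eigenvalues λ = 2, 4.
Eigenvectors: (1,0) for λ=2, (2,1) for λ=4.
From the initial condition, c_1 = 1, c_2 = -1.
x_2(ln 4) = (1)(4^2)(0) + (-1)(4^4)(1) = -256.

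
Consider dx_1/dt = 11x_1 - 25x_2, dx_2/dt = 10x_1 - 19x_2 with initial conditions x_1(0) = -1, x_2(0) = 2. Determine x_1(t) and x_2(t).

Coefficient matrix A = [[11, -25], [10, -19]].
Characteristic polynomial det(A - λI) = λ^2 + 8λ + 41 = 0.
Eigenvalues λ = -4 ± 5i (complex conjugate pair).
For λ=-4+5i: an eigenvector is (1,1) - i(-2,-1) = (1 + 2i, 1 + i).
A real fundamental pair from Re and Im of e^((-4+5i)t)v: X_1 = e^(-4t)(cos(5t)·(1,1) + sin(5t)·(-2,-1)), X_2 = e^(-4t)(sin(5t)·(1,1) - cos(5t)·(-2,-1)).
General solution: C_1X_1 + C_2X_2.
Applying x_1(0)=-1, x_2(0)=2 gives C_1=5, C_2=-3.

x_1(t) = -13e^(-4t)sin(5t) - e^(-4t)cos(5t), x_2(t) = -8e^(-4t)sin(5t) + 2e^(-4t)cos(5t)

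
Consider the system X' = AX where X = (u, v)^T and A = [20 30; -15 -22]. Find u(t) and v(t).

Coefficient matrix A = [[20, 30], [-15, -22]].
Characteristic polynomial det(A - λI) = λ^2 + 2λ + 10 = 0.
Eigenvalues λ = -1 ± 3i (complex conjugate pair).
For λ=-1+3i: an eigenvector is (1,-1) - i(-3,2) = (1 + 3i, -1 - 2i).
A real fundamental pair from Re and Im of e^((-1+3i)t)v: X_1 = e^(-t)(cos(3t)·(1,-1) + sin(3t)·(-3,2)), X_2 = e^(-t)(sin(3t)·(1,-1) - cos(3t)·(-3,2)).
General solution: C_1X_1 + C_2X_2.

u(t) = -3C_1e^(-t)sin(3t) + C_1e^(-t)cos(3t) + C_2e^(-t)sin(3t) + 3C_2e^(-t)cos(3t), v(t) = 2C_1e^(-t)sin(3t) - C_1e^(-t)cos(3t) - C_2e^(-t)sin(3t) - 2C_2e^(-t)cos(3t)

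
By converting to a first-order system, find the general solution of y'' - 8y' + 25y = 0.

Let x_1 = y, x_2 = y'. Then x_1' = x_2 and x_2' = -25x_1 + 8x_2.
A = [[0,1],[-25,8]]; det(A-λI) = λ^2 - 8λ + 25.
Eigenvalues λ = 4 ± 3i.

y(t) = C_1e^(4t)cos(3t) + C_2e^(4t)sin(3t)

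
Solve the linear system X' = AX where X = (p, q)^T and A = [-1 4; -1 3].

p(t) = -2c_1e^(t) - 2c_2te^(t) - c_2e^(t), q(t) = -c_1e^(t) - c_2te^(t) - c_2e^(t)

Coefficient matrix A = [[-1, 4], [-1, 3]].
Characteristic polynomial det(A - λI) = λ^2 - 2λ + 1 = 0.
Single eigenvalue λ = 1 with algebraic multiplicity 2.
Eigenvector v = (-2,-1); generalized eigenvector w with (A-λI)w=v is (-1,-1).
General solution: e^(t)[c_1·v + c_2·(t·v + w)].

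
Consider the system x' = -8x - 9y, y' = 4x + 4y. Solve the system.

Coefficient matrix A = [[-8, -9], [4, 4]].
Characteristic polynomial det(A - λI) = λ^2 + 4λ + 4 = 0.
Single eigenvalue λ = -2 with algebraic multiplicity 2.
Eigenvector v = (3,-2); generalized eigenvector w with (A-λI)w=v is (1,-1).
General solution: e^(-2t)[c_1·v + c_2·(t·v + w)].

x(t) = 3c_1e^(-2t) + 3c_2te^(-2t) + c_2e^(-2t), y(t) = -2c_1e^(-2t) - 2c_2te^(-2t) - c_2e^(-2t)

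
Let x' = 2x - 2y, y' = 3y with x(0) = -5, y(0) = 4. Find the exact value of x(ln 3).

A = [[2,-2],[0,3]]; eigenvalues λ = 2, 3.
Eigenvectors: (1,0) for λ=2, (2,-1) for λ=3.
From the initial condition, c_1 = 3, c_2 = -4.
x(ln 3) = (3)(3^2)(1) + (-4)(3^3)(2) = -189.

-189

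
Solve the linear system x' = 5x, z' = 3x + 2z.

Coefficient matrix A = [[5, 0], [3, 2]].
Characteristic polynomial det(A - λI) = λ^2 - 7λ + 10 = 0.
Eigenvalues λ = 2, 5.
For λ=2: (A-λI) row 1 is [3, 0], so an eigenvector is (0, 1).
For λ=5: (A-λI) row 2 is [3, -3], so an eigenvector is (-1, -1).
General solution: C_1e^(2t)(0,1) + C_2e^(5t)(-1,-1).

x(t) = -C_2e^(5t), z(t) = C_1e^(2t) - C_2e^(5t)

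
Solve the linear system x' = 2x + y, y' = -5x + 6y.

x(t) = K_1e^(4t)sin(t) - K_2e^(4t)cos(t), y(t) = 2K_1e^(4t)sin(t) + K_1e^(4t)cos(t) + K_2e^(4t)sin(t) - 2K_2e^(4t)cos(t)

Coefficient matrix A = [[2, 1], [-5, 6]].
Characteristic polynomial det(A - λI) = λ^2 - 8λ + 17 = 0.
Eigenvalues λ = 4 ± i (complex conjugate pair).
For λ=4+i: an eigenvector is (0,1) - i(1,2) = (0 - i, 1 - 2i).
A real fundamental pair from Re and Im of e^((4+i)t)v: X_1 = e^(4t)(cos(t)·(0,1) + sin(t)·(1,2)), X_2 = e^(4t)(sin(t)·(0,1) - cos(t)·(1,2)).
General solution: K_1X_1 + K_2X_2.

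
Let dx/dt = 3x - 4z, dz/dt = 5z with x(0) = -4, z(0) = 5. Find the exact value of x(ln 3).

-2268

A = [[3,-4],[0,5]]; eigenvalues λ = 3, 5.
Eigenvectors: (1,0) for λ=3, (-2,1) for λ=5.
From the initial condition, c_1 = 6, c_2 = 5.
x(ln 3) = (6)(3^3)(1) + (5)(3^5)(-2) = -2268.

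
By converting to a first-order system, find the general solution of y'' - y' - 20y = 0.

y(t) = K_1e^(-4t) + K_2e^(5t)

Let x_1 = y, x_2 = y'. Then x_1' = x_2 and x_2' = 20x_1 + x_2.
A = [[0,1],[20,1]]; det(A-λI) = λ^2 - λ - 20.
Eigenvalues λ = -4, 5 with eigenvectors (1,-4), (1,5).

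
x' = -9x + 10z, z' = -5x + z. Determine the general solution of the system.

x(t) = K_1e^(-4t)sin(5t) - K_1e^(-4t)cos(5t) - K_2e^(-4t)sin(5t) - K_2e^(-4t)cos(5t), z(t) = K_1e^(-4t)sin(5t) - K_2e^(-4t)cos(5t)

Coefficient matrix A = [[-9, 10], [-5, 1]].
Characteristic polynomial det(A - λI) = λ^2 + 8λ + 41 = 0.
Eigenvalues λ = -4 ± 5i (complex conjugate pair).
For λ=-4+5i: an eigenvector is (-1,0) - i(1,1) = (-1 - i, 0 - i).
A real fundamental pair from Re and Im of e^((-4+5i)t)v: X_1 = e^(-4t)(cos(5t)·(-1,0) + sin(5t)·(1,1)), X_2 = e^(-4t)(sin(5t)·(-1,0) - cos(5t)·(1,1)).
General solution: K_1X_1 + K_2X_2.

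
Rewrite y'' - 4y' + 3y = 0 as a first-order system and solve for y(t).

Let x_1 = y, x_2 = y'. Then x_1' = x_2 and x_2' = -3x_1 + 4x_2.
A = [[0,1],[-3,4]]; det(A-λI) = λ^2 - 4λ + 3.
Eigenvalues λ = 1, 3 with eigenvectors (1,1), (1,3).

y(t) = K_1e^(t) + K_2e^(3t)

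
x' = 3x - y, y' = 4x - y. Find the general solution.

Coefficient matrix A = [[3, -1], [4, -1]].
Characteristic polynomial det(A - λI) = λ^2 - 2λ + 1 = 0.
Single eigenvalue λ = 1 with algebraic multiplicity 2.
Eigenvector v = (1,2); generalized eigenvector w with (A-λI)w=v is (0,-1).
General solution: e^(t)[c_1·v + c_2·(t·v + w)].

x(t) = c_1e^(t) + c_2te^(t), y(t) = 2c_1e^(t) + 2c_2te^(t) - c_2e^(t)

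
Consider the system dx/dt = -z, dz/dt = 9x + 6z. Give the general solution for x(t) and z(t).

Coefficient matrix A = [[0, -1], [9, 6]].
Characteristic polynomial det(A - λI) = λ^2 - 6λ + 9 = 0.
Single eigenvalue λ = 3 with algebraic multiplicity 2.
Eigenvector v = (1,-3); generalized eigenvector w with (A-λI)w=v is (-1,2).
General solution: e^(3t)[K_1·v + K_2·(t·v + w)].

x(t) = K_1e^(3t) + K_2te^(3t) - K_2e^(3t), z(t) = -3K_1e^(3t) - 3K_2te^(3t) + 2K_2e^(3t)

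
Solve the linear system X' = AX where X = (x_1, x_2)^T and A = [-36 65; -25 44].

Coefficient matrix A = [[-36, 65], [-25, 44]].
Characteristic polynomial det(A - λI) = λ^2 - 8λ + 41 = 0.
Eigenvalues λ = 4 ± 5i (complex conjugate pair).
For λ=4+5i: an eigenvector is (-3,-2) - i(-2,-1) = (-3 + 2i, -2 + i).
A real fundamental pair from Re and Im of e^((4+5i)t)v: X_1 = e^(4t)(cos(5t)·(-3,-2) + sin(5t)·(-2,-1)), X_2 = e^(4t)(sin(5t)·(-3,-2) - cos(5t)·(-2,-1)).
General solution: c_1X_1 + c_2X_2.

x_1(t) = -2c_1e^(4t)sin(5t) - 3c_1e^(4t)cos(5t) - 3c_2e^(4t)sin(5t) + 2c_2e^(4t)cos(5t), x_2(t) = -c_1e^(4t)sin(5t) - 2c_1e^(4t)cos(5t) - 2c_2e^(4t)sin(5t) + c_2e^(4t)cos(5t)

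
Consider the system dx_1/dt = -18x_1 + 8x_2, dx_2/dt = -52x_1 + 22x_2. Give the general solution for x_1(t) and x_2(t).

x_1(t) = C_1e^(2t)sin(4t) - C_1e^(2t)cos(4t) - C_2e^(2t)sin(4t) - C_2e^(2t)cos(4t), x_2(t) = 3C_1e^(2t)sin(4t) - 2C_1e^(2t)cos(4t) - 2C_2e^(2t)sin(4t) - 3C_2e^(2t)cos(4t)

Coefficient matrix A = [[-18, 8], [-52, 22]].
Characteristic polynomial det(A - λI) = λ^2 - 4λ + 20 = 0.
Eigenvalues λ = 2 ± 4i (complex conjugate pair).
For λ=2+4i: an eigenvector is (-1,-2) - i(1,3) = (-1 - i, -2 - 3i).
A real fundamental pair from Re and Im of e^((2+4i)t)v: X_1 = e^(2t)(cos(4t)·(-1,-2) + sin(4t)·(1,3)), X_2 = e^(2t)(sin(4t)·(-1,-2) - cos(4t)·(1,3)).
General solution: C_1X_1 + C_2X_2.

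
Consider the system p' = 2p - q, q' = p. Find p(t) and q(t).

Coefficient matrix A = [[2, -1], [1, 0]].
Characteristic polynomial det(A - λI) = λ^2 - 2λ + 1 = 0.
Single eigenvalue λ = 1 with algebraic multiplicity 2.
Eigenvector v = (1,1); generalized eigenvector w with (A-λI)w=v is (-2,-3).
General solution: e^(t)[K_1·v + K_2·(t·v + w)].

p(t) = K_1e^(t) + K_2te^(t) - 2K_2e^(t), q(t) = K_1e^(t) + K_2te^(t) - 3K_2e^(t)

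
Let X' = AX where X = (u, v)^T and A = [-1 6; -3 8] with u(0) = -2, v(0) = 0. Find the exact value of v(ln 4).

2016

A = [[-1,6],[-3,8]]; eigenvalues λ = 2, 5.
Eigenvectors: (2,1) for λ=2, (-1,-1) for λ=5.
From the initial condition, c_1 = -2, c_2 = -2.
v(ln 4) = (-2)(4^2)(1) + (-2)(4^5)(-1) = 2016.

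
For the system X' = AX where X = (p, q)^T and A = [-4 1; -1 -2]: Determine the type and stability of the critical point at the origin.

A = [[-4,1],[-1,-2]]; det(A-λI) = λ^2 + 6λ + 9.
repeated λ = -3 with a single eigenvector.

stable improper node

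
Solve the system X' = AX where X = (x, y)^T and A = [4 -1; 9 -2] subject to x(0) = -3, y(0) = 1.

x(t) = -10te^(t) - 3e^(t), y(t) = -30te^(t) + e^(t)

Coefficient matrix A = [[4, -1], [9, -2]].
Characteristic polynomial det(A - λI) = λ^2 - 2λ + 1 = 0.
Single eigenvalue λ = 1 with algebraic multiplicity 2.
Eigenvector v = (-1,-3); generalized eigenvector w with (A-λI)w=v is (0,1).
General solution: e^(t)[c_1·v + c_2·(t·v + w)].
Applying x(0)=-3, y(0)=1 gives c_1=3, c_2=10.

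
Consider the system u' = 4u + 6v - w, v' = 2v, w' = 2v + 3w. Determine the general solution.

u(t) = C_1e^(4t) - 4C_2e^(2t) + C_3e^(3t), v(t) = C_2e^(2t), w(t) = -2C_2e^(2t) + C_3e^(3t)

Coefficient matrix A = [[4, 6, -1], [0, 2, 0], [0, 2, 3]].
det(A - λI) = 0 gives eigenvalues λ = 4, 2, 3.
For λ=4: eigenvector (1,0,0).
For λ=2: eigenvector (-4,1,-2).
For λ=3: eigenvector (1,0,1).
General solution: C_1e^(4t)(1,0,0) + C_2e^(2t)(-4,1,-2) + C_3e^(3t)(1,0,1).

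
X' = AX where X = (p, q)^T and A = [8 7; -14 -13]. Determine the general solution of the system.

Coefficient matrix A = [[8, 7], [-14, -13]].
Characteristic polynomial det(A - λI) = λ^2 + 5λ - 6 = 0.
Eigenvalues λ = 1, -6.
For λ=1: (A-λI) row 1 is [7, 7], so an eigenvector is (1, -1).
For λ=-6: (A-λI) row 1 is [14, 7], so an eigenvector is (-1, 2).
General solution: K_1e^(t)(1,-1) + K_2e^(-6t)(-1,2).

p(t) = K_1e^(t) - K_2e^(-6t), q(t) = -K_1e^(t) + 2K_2e^(-6t)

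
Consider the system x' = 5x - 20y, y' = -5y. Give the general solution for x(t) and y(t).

x(t) = 2c_1e^(-5t) + c_2e^(5t), y(t) = c_1e^(-5t)

Coefficient matrix A = [[5, -20], [0, -5]].
Characteristic polynomial det(A - λI) = λ^2 - 25 = 0.
Eigenvalues λ = -5, 5.
For λ=-5: (A-λI) row 1 is [10, -20], so an eigenvector is (2, 1).
For λ=5: (A-λI) row 1 is [0, -20], so an eigenvector is (1, 0).
General solution: c_1e^(-5t)(2,1) + c_2e^(5t)(1,0).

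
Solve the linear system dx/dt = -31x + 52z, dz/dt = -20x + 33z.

Coefficient matrix A = [[-31, 52], [-20, 33]].
Characteristic polynomial det(A - λI) = λ^2 - 2λ + 17 = 0.
Eigenvalues λ = 1 ± 4i (complex conjugate pair).
For λ=1+4i: an eigenvector is (-2,-1) - i(3,2) = (-2 - 3i, -1 - 2i).
A real fundamental pair from Re and Im of e^((1+4i)t)v: X_1 = e^(t)(cos(4t)·(-2,-1) + sin(4t)·(3,2)), X_2 = e^(t)(sin(4t)·(-2,-1) - cos(4t)·(3,2)).
General solution: c_1X_1 + c_2X_2.

x(t) = 3c_1e^(t)sin(4t) - 2c_1e^(t)cos(4t) - 2c_2e^(t)sin(4t) - 3c_2e^(t)cos(4t), z(t) = 2c_1e^(t)sin(4t) - c_1e^(t)cos(4t) - c_2e^(t)sin(4t) - 2c_2e^(t)cos(4t)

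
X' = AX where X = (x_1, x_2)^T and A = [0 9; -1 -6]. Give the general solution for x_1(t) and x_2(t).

x_1(t) = -3K_1e^(-3t) - 3K_2te^(-3t) + 2K_2e^(-3t), x_2(t) = K_1e^(-3t) + K_2te^(-3t) - K_2e^(-3t)

Coefficient matrix A = [[0, 9], [-1, -6]].
Characteristic polynomial det(A - λI) = λ^2 + 6λ + 9 = 0.
Single eigenvalue λ = -3 with algebraic multiplicity 2.
Eigenvector v = (-3,1); generalized eigenvector w with (A-λI)w=v is (2,-1).
General solution: e^(-3t)[K_1·v + K_2·(t·v + w)].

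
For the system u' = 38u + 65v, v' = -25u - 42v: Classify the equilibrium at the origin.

stable spiral

A = [[38,65],[-25,-42]]; det(A-λI) = λ^2 + 4λ + 29.
λ = -2 ± 5i: negative real part.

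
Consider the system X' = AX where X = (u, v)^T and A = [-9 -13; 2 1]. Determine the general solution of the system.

Coefficient matrix A = [[-9, -13], [2, 1]].
Characteristic polynomial det(A - λI) = λ^2 + 8λ + 17 = 0.
Eigenvalues λ = -4 ± i (complex conjugate pair).
For λ=-4+i: an eigenvector is (2,-1) - i(3,-1) = (2 - 3i, -1 + i).
A real fundamental pair from Re and Im of e^((-4+i)t)v: X_1 = e^(-4t)(cos(t)·(2,-1) + sin(t)·(3,-1)), X_2 = e^(-4t)(sin(t)·(2,-1) - cos(t)·(3,-1)).
General solution: c_1X_1 + c_2X_2.

u(t) = 3c_1e^(-4t)sin(t) + 2c_1e^(-4t)cos(t) + 2c_2e^(-4t)sin(t) - 3c_2e^(-4t)cos(t), v(t) = -c_1e^(-4t)sin(t) - c_1e^(-4t)cos(t) - c_2e^(-4t)sin(t) + c_2e^(-4t)cos(t)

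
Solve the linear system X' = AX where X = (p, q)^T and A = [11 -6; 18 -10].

Coefficient matrix A = [[11, -6], [18, -10]].
Characteristic polynomial det(A - λI) = λ^2 - λ - 2 = 0.
Eigenvalues λ = -1, 2.
For λ=-1: (A-λI) row 1 is [12, -6], so an eigenvector is (1, 2).
For λ=2: (A-λI) row 1 is [9, -6], so an eigenvector is (2, 3).
General solution: c_1e^(-t)(1,2) + c_2e^(2t)(2,3).

p(t) = c_1e^(-t) + 2c_2e^(2t), q(t) = 2c_1e^(-t) + 3c_2e^(2t)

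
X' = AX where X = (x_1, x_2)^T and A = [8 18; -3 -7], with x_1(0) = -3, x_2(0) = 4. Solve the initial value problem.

Coefficient matrix A = [[8, 18], [-3, -7]].
Characteristic polynomial det(A - λI) = λ^2 - λ - 2 = 0.
Eigenvalues λ = 2, -1.
For λ=2: (A-λI) row 1 is [6, 18], so an eigenvector is (-3, 1).
For λ=-1: (A-λI) row 1 is [9, 18], so an eigenvector is (-2, 1).
General solution: K_1e^(2t)(-3,1) + K_2e^(-t)(-2,1).
Applying x_1(0)=-3, x_2(0)=4 gives K_1=-5, K_2=9.

x_1(t) = 15e^(2t) - 18e^(-t), x_2(t) = -5e^(2t) + 9e^(-t)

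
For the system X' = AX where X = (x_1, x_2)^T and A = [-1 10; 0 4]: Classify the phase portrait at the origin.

A = [[-1,10],[0,4]]; det(A-λI) = λ^2 - 3λ - 4.
λ = -1, 4: opposite signs.

saddle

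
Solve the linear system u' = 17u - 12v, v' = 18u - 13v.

Coefficient matrix A = [[17, -12], [18, -13]].
Characteristic polynomial det(A - λI) = λ^2 - 4λ - 5 = 0.
Eigenvalues λ = 5, -1.
For λ=5: (A-λI) row 1 is [12, -12], so an eigenvector is (-1, -1).
For λ=-1: (A-λI) row 1 is [18, -12], so an eigenvector is (-2, -3).
General solution: C_1e^(5t)(-1,-1) + C_2e^(-t)(-2,-3).

u(t) = -C_1e^(5t) - 2C_2e^(-t), v(t) = -C_1e^(5t) - 3C_2e^(-t)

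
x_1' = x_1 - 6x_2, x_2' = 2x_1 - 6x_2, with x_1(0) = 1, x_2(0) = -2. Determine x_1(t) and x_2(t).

x_1(t) = 16e^(-2t) - 15e^(-3t), x_2(t) = 8e^(-2t) - 10e^(-3t)

Coefficient matrix A = [[1, -6], [2, -6]].
Characteristic polynomial det(A - λI) = λ^2 + 5λ + 6 = 0.
Eigenvalues λ = -2, -3.
For λ=-2: (A-λI) row 1 is [3, -6], so an eigenvector is (-2, -1).
For λ=-3: (A-λI) row 1 is [4, -6], so an eigenvector is (3, 2).
General solution: c_1e^(-2t)(-2,-1) + c_2e^(-3t)(3,2).
Applying x_1(0)=1, x_2(0)=-2 gives c_1=-8, c_2=-5.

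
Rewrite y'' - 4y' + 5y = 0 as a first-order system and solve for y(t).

y(t) = C_1e^(2t)cos(t) + C_2e^(2t)sin(t)

Let x_1 = y, x_2 = y'. Then x_1' = x_2 and x_2' = -5x_1 + 4x_2.
A = [[0,1],[-5,4]]; det(A-λI) = λ^2 - 4λ + 5.
Eigenvalues λ = 2 ± i.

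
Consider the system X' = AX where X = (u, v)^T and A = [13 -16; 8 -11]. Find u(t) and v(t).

u(t) = -K_1e^(-3t) - 2K_2e^(5t), v(t) = -K_1e^(-3t) - K_2e^(5t)

Coefficient matrix A = [[13, -16], [8, -11]].
Characteristic polynomial det(A - λI) = λ^2 - 2λ - 15 = 0.
Eigenvalues λ = -3, 5.
For λ=-3: (A-λI) row 1 is [16, -16], so an eigenvector is (-1, -1).
For λ=5: (A-λI) row 1 is [8, -16], so an eigenvector is (-2, -1).
General solution: K_1e^(-3t)(-1,-1) + K_2e^(5t)(-2,-1).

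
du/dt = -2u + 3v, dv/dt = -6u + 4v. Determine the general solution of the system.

Coefficient matrix A = [[-2, 3], [-6, 4]].
Characteristic polynomial det(A - λI) = λ^2 - 2λ + 10 = 0.
Eigenvalues λ = 1 ± 3i (complex conjugate pair).
For λ=1+3i: an eigenvector is (-1,-1) - i(0,1) = (-1, -1 - i).
A real fundamental pair from Re and Im of e^((1+3i)t)v: X_1 = e^(t)(cos(3t)·(-1,-1) + sin(3t)·(0,1)), X_2 = e^(t)(sin(3t)·(-1,-1) - cos(3t)·(0,1)).
General solution: c_1X_1 + c_2X_2.

u(t) = -c_1e^(t)cos(3t) - c_2e^(t)sin(3t), v(t) = c_1e^(t)sin(3t) - c_1e^(t)cos(3t) - c_2e^(t)sin(3t) - c_2e^(t)cos(3t)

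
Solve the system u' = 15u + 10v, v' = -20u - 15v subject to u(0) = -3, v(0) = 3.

Coefficient matrix A = [[15, 10], [-20, -15]].
Characteristic polynomial det(A - λI) = λ^2 - 25 = 0.
Eigenvalues λ = 5, -5.
For λ=5: (A-λI) row 1 is [10, 10], so an eigenvector is (1, -1).
For λ=-5: (A-λI) row 1 is [20, 10], so an eigenvector is (1, -2).
General solution: C_1e^(5t)(1,-1) + C_2e^(-5t)(1,-2).
Applying u(0)=-3, v(0)=3 gives C_1=-3, C_2=0.

u(t) = -3e^(5t), v(t) = 3e^(5t)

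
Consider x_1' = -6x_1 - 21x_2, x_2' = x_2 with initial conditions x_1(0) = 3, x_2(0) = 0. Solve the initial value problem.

x_1(t) = 3e^(-6t), x_2(t) = 0

Coefficient matrix A = [[-6, -21], [0, 1]].
Characteristic polynomial det(A - λI) = λ^2 + 5λ - 6 = 0.
Eigenvalues λ = 1, -6.
For λ=1: (A-λI) row 1 is [-7, -21], so an eigenvector is (-3, 1).
For λ=-6: (A-λI) row 1 is [0, -21], so an eigenvector is (-1, 0).
General solution: K_1e^(t)(-3,1) + K_2e^(-6t)(-1,0).
Applying x_1(0)=3, x_2(0)=0 gives K_1=0, K_2=-3.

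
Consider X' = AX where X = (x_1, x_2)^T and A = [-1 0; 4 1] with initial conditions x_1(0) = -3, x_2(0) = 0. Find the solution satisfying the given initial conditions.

Coefficient matrix A = [[-1, 0], [4, 1]].
Characteristic polynomial det(A - λI) = λ^2 - 1 = 0.
Eigenvalues λ = 1, -1.
For λ=1: (A-λI) row 1 is [-2, 0], so an eigenvector is (0, 1).
For λ=-1: (A-λI) row 2 is [4, 2], so an eigenvector is (1, -2).
General solution: K_1e^(t)(0,1) + K_2e^(-t)(1,-2).
Applying x_1(0)=-3, x_2(0)=0 gives K_1=-6, K_2=-3.

x_1(t) = -3e^(-t), x_2(t) = -6e^(t) + 6e^(-t)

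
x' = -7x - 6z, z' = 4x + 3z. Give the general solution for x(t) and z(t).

Coefficient matrix A = [[-7, -6], [4, 3]].
Characteristic polynomial det(A - λI) = λ^2 + 4λ + 3 = 0.
Eigenvalues λ = -1, -3.
For λ=-1: (A-λI) row 1 is [-6, -6], so an eigenvector is (1, -1).
For λ=-3: (A-λI) row 1 is [-4, -6], so an eigenvector is (3, -2).
General solution: c_1e^(-t)(1,-1) + c_2e^(-3t)(3,-2).

x(t) = c_1e^(-t) + 3c_2e^(-3t), z(t) = -c_1e^(-t) - 2c_2e^(-3t)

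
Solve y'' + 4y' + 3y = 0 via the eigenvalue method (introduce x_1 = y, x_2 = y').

y(t) = c_1e^(-3t) + c_2e^(-t)

Let x_1 = y, x_2 = y'. Then x_1' = x_2 and x_2' = -3x_1 - 4x_2.
A = [[0,1],[-3,-4]]; det(A-λI) = λ^2 + 4λ + 3.
Eigenvalues λ = -3, -1 with eigenvectors (1,-3), (1,-1).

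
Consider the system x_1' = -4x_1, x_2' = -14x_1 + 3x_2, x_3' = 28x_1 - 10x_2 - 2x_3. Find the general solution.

Coefficient matrix A = [[-4, 0, 0], [-14, 3, 0], [28, -10, -2]].
det(A - λI) = 0 gives eigenvalues λ = -4, 3, -2.
For λ=-4: eigenvector (1,2,-4).
For λ=3: eigenvector (0,1,-2).
For λ=-2: eigenvector (0,0,1).
General solution: K_1e^(-4t)(1,2,-4) + K_2e^(3t)(0,1,-2) + K_3e^(-2t)(0,0,1).

x_1(t) = K_1e^(-4t), x_2(t) = 2K_1e^(-4t) + K_2e^(3t), x_3(t) = -4K_1e^(-4t) - 2K_2e^(3t) + K_3e^(-2t)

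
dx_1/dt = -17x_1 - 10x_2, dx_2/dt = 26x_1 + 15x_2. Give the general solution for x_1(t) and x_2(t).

Coefficient matrix A = [[-17, -10], [26, 15]].
Characteristic polynomial det(A - λI) = λ^2 + 2λ + 5 = 0.
Eigenvalues λ = -1 ± 2i (complex conjugate pair).
For λ=-1+2i: an eigenvector is (1,-2) - i(2,-3) = (1 - 2i, -2 + 3i).
A real fundamental pair from Re and Im of e^((-1+2i)t)v: X_1 = e^(-t)(cos(2t)·(1,-2) + sin(2t)·(2,-3)), X_2 = e^(-t)(sin(2t)·(1,-2) - cos(2t)·(2,-3)).
General solution: K_1X_1 + K_2X_2.

x_1(t) = 2K_1e^(-t)sin(2t) + K_1e^(-t)cos(2t) + K_2e^(-t)sin(2t) - 2K_2e^(-t)cos(2t), x_2(t) = -3K_1e^(-t)sin(2t) - 2K_1e^(-t)cos(2t) - 2K_2e^(-t)sin(2t) + 3K_2e^(-t)cos(2t)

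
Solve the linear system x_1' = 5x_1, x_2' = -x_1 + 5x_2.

x_1(t) = c_2e^(5t), x_2(t) = -c_1e^(5t) - c_2te^(5t) - 2c_2e^(5t)

Coefficient matrix A = [[5, 0], [-1, 5]].
Characteristic polynomial det(A - λI) = λ^2 - 10λ + 25 = 0.
Single eigenvalue λ = 5 with algebraic multiplicity 2.
Eigenvector v = (0,-1); generalized eigenvector w with (A-λI)w=v is (1,-2).
General solution: e^(5t)[c_1·v + c_2·(t·v + w)].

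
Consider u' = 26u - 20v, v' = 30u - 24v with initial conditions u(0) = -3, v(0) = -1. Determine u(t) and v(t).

u(t) = -7e^(6t) + 4e^(-4t), v(t) = -7e^(6t) + 6e^(-4t)

Coefficient matrix A = [[26, -20], [30, -24]].
Characteristic polynomial det(A - λI) = λ^2 - 2λ - 24 = 0.
Eigenvalues λ = 6, -4.
For λ=6: (A-λI) row 1 is [20, -20], so an eigenvector is (-1, -1).
For λ=-4: (A-λI) row 1 is [30, -20], so an eigenvector is (2, 3).
General solution: c_1e^(6t)(-1,-1) + c_2e^(-4t)(2,3).
Applying u(0)=-3, v(0)=-1 gives c_1=7, c_2=2.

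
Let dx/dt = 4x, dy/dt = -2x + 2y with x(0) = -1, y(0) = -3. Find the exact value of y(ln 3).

45

A = [[4,0],[-2,2]]; eigenvalues λ = 2, 4.
Eigenvectors: (0,-1) for λ=2, (1,-1) for λ=4.
From the initial condition, c_1 = 4, c_2 = -1.
y(ln 3) = (4)(3^2)(-1) + (-1)(3^4)(-1) = 45.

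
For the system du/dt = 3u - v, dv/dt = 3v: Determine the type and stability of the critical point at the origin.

A = [[3,-1],[0,3]]; det(A-λI) = λ^2 - 6λ + 9.
repeated λ = 3 with a single eigenvector.

unstable improper node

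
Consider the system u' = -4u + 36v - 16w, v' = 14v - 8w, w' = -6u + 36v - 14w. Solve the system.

Coefficient matrix A = [[-4, 36, -16], [0, 14, -8], [-6, 36, -14]].
det(A - λI) = 0 gives eigenvalues λ = -2, -4, 2.
For λ=-2: eigenvector (2,1,2).
For λ=-4: eigenvector (9,4,9).
For λ=2: eigenvector (-4,-2,-3).
General solution: K_1e^(-2t)(2,1,2) + K_2e^(-4t)(9,4,9) + K_3e^(2t)(-4,-2,-3).

u(t) = 2K_1e^(-2t) + 9K_2e^(-4t) - 4K_3e^(2t), v(t) = K_1e^(-2t) + 4K_2e^(-4t) - 2K_3e^(2t), w(t) = 2K_1e^(-2t) + 9K_2e^(-4t) - 3K_3e^(2t)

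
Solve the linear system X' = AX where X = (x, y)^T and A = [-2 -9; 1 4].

Coefficient matrix A = [[-2, -9], [1, 4]].
Characteristic polynomial det(A - λI) = λ^2 - 2λ + 1 = 0.
Single eigenvalue λ = 1 with algebraic multiplicity 2.
Eigenvector v = (3,-1); generalized eigenvector w with (A-λI)w=v is (2,-1).
General solution: e^(t)[c_1·v + c_2·(t·v + w)].

x(t) = 3c_1e^(t) + 3c_2te^(t) + 2c_2e^(t), y(t) = -c_1e^(t) - c_2te^(t) - c_2e^(t)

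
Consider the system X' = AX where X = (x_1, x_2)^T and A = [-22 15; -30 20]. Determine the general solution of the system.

Coefficient matrix A = [[-22, 15], [-30, 20]].
Characteristic polynomial det(A - λI) = λ^2 + 2λ + 10 = 0.
Eigenvalues λ = -1 ± 3i (complex conjugate pair).
For λ=-1+3i: an eigenvector is (2,3) - i(1,1) = (2 - i, 3 - i).
A real fundamental pair from Re and Im of e^((-1+3i)t)v: X_1 = e^(-t)(cos(3t)·(2,3) + sin(3t)·(1,1)), X_2 = e^(-t)(sin(3t)·(2,3) - cos(3t)·(1,1)).
General solution: K_1X_1 + K_2X_2.

x_1(t) = K_1e^(-t)sin(3t) + 2K_1e^(-t)cos(3t) + 2K_2e^(-t)sin(3t) - K_2e^(-t)cos(3t), x_2(t) = K_1e^(-t)sin(3t) + 3K_1e^(-t)cos(3t) + 3K_2e^(-t)sin(3t) - K_2e^(-t)cos(3t)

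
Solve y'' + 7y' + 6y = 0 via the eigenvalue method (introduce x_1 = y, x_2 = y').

Let x_1 = y, x_2 = y'. Then x_1' = x_2 and x_2' = -6x_1 - 7x_2.
A = [[0,1],[-6,-7]]; det(A-λI) = λ^2 + 7λ + 6.
Eigenvalues λ = -1, -6 with eigenvectors (1,-1), (1,-6).

y(t) = C_1e^(-t) + C_2e^(-6t)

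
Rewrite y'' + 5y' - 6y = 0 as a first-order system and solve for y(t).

y(t) = K_1e^(-6t) + K_2e^(t)

Let x_1 = y, x_2 = y'. Then x_1' = x_2 and x_2' = 6x_1 - 5x_2.
A = [[0,1],[6,-5]]; det(A-λI) = λ^2 + 5λ - 6.
Eigenvalues λ = -6, 1 with eigenvectors (1,-6), (1,1).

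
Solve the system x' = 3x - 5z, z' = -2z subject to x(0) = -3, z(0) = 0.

x(t) = -3e^(3t), z(t) = 0

Coefficient matrix A = [[3, -5], [0, -2]].
Characteristic polynomial det(A - λI) = λ^2 - λ - 6 = 0.
Eigenvalues λ = -2, 3.
For λ=-2: (A-λI) row 1 is [5, -5], so an eigenvector is (-1, -1).
For λ=3: (A-λI) row 1 is [0, -5], so an eigenvector is (1, 0).
General solution: K_1e^(-2t)(-1,-1) + K_2e^(3t)(1,0).
Applying x(0)=-3, z(0)=0 gives K_1=0, K_2=-3.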